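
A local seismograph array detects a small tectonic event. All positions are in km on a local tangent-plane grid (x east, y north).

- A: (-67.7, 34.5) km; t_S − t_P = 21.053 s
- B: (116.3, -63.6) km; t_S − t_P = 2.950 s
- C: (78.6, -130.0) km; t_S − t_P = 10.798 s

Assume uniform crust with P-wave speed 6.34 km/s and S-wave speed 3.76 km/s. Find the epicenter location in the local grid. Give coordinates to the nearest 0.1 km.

Distance from S−P lag: d = Δt · v_P v_S / (v_P − v_S) = Δt · (6.34·3.76)/(6.34−3.76) ≈ 9.2397·Δt.
So d_A = 194.52, d_B = 27.26, d_C = 99.77 km.
Circle about each station: (x + 67.7)² + (y − 34.5)² = 194.52²; (x − 116.3)² + (y + 63.6)² = 27.26²; (x − 78.6)² + (y + 130.0)² = 99.77².
Subtracting pairs of circle equations eliminates x²+y² and gives linear equations (the radical axes):
368.0 x − 196.2 y = 48892.03
292.6 x − 329.0 y = 45188.40
Solving the 2×2 system: x ≈ 113.4, y ≈ -36.5 km.

(113.4, -36.5)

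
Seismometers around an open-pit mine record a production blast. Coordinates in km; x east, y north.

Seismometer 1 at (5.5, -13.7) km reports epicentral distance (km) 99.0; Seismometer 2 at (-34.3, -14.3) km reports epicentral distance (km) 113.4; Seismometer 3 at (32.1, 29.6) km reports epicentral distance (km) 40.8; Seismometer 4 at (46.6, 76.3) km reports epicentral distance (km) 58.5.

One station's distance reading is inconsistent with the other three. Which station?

Solve using three stations at a time. Using Seismometer 2, Seismometer 3, Seismometer 4 (subtract circle equations pairwise → linear system) gives (x, y) ≈ (72.5, 23.8).
Distances from that point to each station vs reported:
  Seismometer 1: calculated 76.8 vs reported 99.0 → residual 22.2 km
  Seismometer 2: calculated 113.4 vs reported 113.4 → residual 0.0 km
  Seismometer 3: calculated 40.8 vs reported 40.8 → residual 0.0 km
  Seismometer 4: calculated 58.5 vs reported 58.5 → residual 0.0 km
Seismometer 2, Seismometer 3, Seismometer 4 are mutually consistent (residuals ≈ 0); Seismometer 1 is off by 22.2 km.

Seismometer 1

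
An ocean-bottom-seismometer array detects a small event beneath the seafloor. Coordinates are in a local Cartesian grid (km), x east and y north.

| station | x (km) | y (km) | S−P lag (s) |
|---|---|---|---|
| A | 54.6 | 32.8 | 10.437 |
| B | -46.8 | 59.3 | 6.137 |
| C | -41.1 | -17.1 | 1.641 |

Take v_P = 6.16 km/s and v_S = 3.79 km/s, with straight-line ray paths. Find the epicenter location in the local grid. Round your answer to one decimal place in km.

x ≈ -42.5 km, y ≈ -1.0 km

Distance from S−P lag: d = Δt · v_P v_S / (v_P − v_S) = Δt · (6.16·3.79)/(6.16−3.79) ≈ 9.8508·Δt.
So d_A = 102.81, d_B = 60.45, d_C = 16.17 km.
Circle about each station: (x − 54.6)² + (y − 32.8)² = 102.81²; (x + 46.8)² + (y − 59.3)² = 60.45²; (x + 41.1)² + (y + 17.1)² = 16.17².
Subtracting the A equation from the B and C equations removes the quadratic terms:
-202.8 x + 53.0 y = 8565.42
-191.4 x − 99.8 y = 8233.05
Solving the 2×2 system: x ≈ -42.5, y ≈ -1.0 km.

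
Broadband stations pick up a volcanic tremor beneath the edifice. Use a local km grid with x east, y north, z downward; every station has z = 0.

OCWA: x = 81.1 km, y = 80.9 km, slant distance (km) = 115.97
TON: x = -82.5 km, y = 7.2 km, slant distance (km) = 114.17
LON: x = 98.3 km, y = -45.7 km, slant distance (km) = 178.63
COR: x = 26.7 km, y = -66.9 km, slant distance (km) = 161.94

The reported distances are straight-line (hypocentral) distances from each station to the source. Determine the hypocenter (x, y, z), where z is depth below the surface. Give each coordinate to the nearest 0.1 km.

Each station gives a sphere (x−x_i)² + (y−y_i)² + z² = d_i² (stations at z=0).
Subtracting the OCWA sphere from TON and LON: z² cancels, leaving linear equations in x and y:
-327.2 x − 147.4 y = -5849.68
34.4 x − 253.2 y = -19830.28
Solving: x ≈ -16.400, y ≈ 76.091 km (keep extra digits for the depth step; rounded: -16.4, 76.1).
Then from the OCWA sphere: z² = 115.97² − (x − 81.1)² − (y − 80.9)² with x = -16.400, y = 76.091, so z ≈ 62.607 ≈ 62.6 km.
Check against COR (with the unrounded solution): distance 161.94 ≈ 161.94 km. ✓

(-16.4, 76.1, 62.6)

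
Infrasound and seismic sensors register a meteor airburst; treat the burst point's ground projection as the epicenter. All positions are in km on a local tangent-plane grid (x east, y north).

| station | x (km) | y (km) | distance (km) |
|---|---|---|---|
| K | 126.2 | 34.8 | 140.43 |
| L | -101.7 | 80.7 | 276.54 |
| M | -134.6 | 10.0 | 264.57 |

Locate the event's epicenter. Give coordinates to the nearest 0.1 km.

104.2 km east, -103.9 km north

Circle about each station: (x − 126.2)² + (y − 34.8)² = 140.43²; (x + 101.7)² + (y − 80.7)² = 276.54²; (x + 134.6)² + (y − 10.0)² = 264.57².
Subtracting pairs of circle equations eliminates x²+y² and gives linear equations (the radical axes):
-455.8 x + 91.8 y = -57035.89
-521.6 x − 49.6 y = -49197.02
Solving the 2×2 system: x ≈ 104.2, y ≈ -103.9 km.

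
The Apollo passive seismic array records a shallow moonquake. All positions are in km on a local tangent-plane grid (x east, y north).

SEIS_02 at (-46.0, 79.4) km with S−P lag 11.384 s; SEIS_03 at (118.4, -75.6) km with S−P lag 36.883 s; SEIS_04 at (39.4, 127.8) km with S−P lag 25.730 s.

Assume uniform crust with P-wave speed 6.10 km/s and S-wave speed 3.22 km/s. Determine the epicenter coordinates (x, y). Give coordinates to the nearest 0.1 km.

Distance from S−P lag: d = Δt · v_P v_S / (v_P − v_S) = Δt · (6.10·3.22)/(6.10−3.22) ≈ 6.8201·Δt.
So d_SEIS_02 = 77.64, d_SEIS_03 = 251.55, d_SEIS_04 = 175.48 km.
Circle about each station: (x + 46.0)² + (y − 79.4)² = 77.64²; (x − 118.4)² + (y + 75.6)² = 251.55²; (x − 39.4)² + (y − 127.8)² = 175.48².
Subtracting the SEIS_02 equation from the SEIS_03 and SEIS_04 equations removes the quadratic terms:
328.8 x − 310.0 y = -45935.87
170.8 x + 96.8 y = -15300.42
Solving the 2×2 system: x ≈ -108.4, y ≈ 33.2 km.
Check against SEIS_02 (with the unrounded x, y): √((x + 46.0)²+(y − 79.4)²) = 77.64 ≈ 77.64 km. ✓

(-108.4, 33.2)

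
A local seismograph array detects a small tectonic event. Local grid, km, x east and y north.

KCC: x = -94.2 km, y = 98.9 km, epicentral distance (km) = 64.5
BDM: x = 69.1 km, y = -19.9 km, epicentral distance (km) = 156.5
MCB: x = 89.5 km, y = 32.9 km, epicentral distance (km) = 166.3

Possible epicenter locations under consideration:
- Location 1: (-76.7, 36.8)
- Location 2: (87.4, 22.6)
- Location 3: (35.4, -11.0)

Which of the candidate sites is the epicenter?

Location 1

For each candidate, compare |candidate − station| to the reported distance:
Location 1: residuals KCC 0.0, BDM 0.1, MCB 0.1 → max 0.1 km
Location 2: residuals KCC 132.5, BDM 110.2, MCB 155.8 → max 155.8 km
Location 3: residuals KCC 105.4, BDM 121.6, MCB 96.6 → max 121.6 km
Only Location 1 has all residuals ≈ 0.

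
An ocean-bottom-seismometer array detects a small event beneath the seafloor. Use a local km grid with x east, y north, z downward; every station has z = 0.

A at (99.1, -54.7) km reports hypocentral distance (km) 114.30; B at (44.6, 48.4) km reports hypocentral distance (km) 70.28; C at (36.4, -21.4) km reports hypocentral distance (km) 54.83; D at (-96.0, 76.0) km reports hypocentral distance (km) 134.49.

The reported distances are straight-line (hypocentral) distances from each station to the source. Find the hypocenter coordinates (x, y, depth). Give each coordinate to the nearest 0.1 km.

Each station gives a sphere (x−x_i)² + (y−y_i)² + z² = d_i² (stations at z=0).
Subtracting the A sphere from B and C: z² cancels, leaving linear equations in x and y:
-109.0 x + 206.2 y = -355.97
-125.4 x + 66.6 y = -971.82
Solving: x ≈ 9.500, y ≈ 3.295 km (keep extra digits for the depth step; rounded: 9.5, 3.3).
Then from the A sphere: z² = 114.30² − (x − 99.1)² − (y + 54.7)² with x = 9.500, y = 3.295, so z ≈ 40.901 ≈ 40.9 km.
Check against D (with the unrounded solution): distance 134.50 ≈ 134.49 km. ✓

(9.5, 3.3, 40.9)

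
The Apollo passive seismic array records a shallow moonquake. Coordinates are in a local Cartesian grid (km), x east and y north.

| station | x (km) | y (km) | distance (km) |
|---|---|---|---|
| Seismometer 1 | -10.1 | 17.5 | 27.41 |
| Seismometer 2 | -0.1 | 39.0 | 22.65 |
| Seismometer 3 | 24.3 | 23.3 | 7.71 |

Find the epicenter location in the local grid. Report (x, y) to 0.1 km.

(16.6, 23.7)

Circle about each station: (x + 10.1)² + (y − 17.5)² = 27.41²; (x + 0.1)² + (y − 39.0)² = 22.65²; (x − 24.3)² + (y − 23.3)² = 7.71².
Subtracting the Seismometer 1 equation from the Seismometer 2 and Seismometer 3 equations removes the quadratic terms:
20.0 x + 43.0 y = 1351.04
68.8 x + 11.6 y = 1416.98
Solving the 2×2 system: x ≈ 16.6, y ≈ 23.7 km.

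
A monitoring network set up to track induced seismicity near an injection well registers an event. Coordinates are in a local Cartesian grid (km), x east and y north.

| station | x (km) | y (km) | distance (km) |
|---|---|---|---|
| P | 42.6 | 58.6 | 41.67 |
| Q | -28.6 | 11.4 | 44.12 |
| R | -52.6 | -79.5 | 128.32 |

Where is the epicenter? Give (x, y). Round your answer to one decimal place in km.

10.2 km east, 32.4 km north

Circle about each station: (x − 42.6)² + (y − 58.6)² = 41.67²; (x + 28.6)² + (y − 11.4)² = 44.12²; (x + 52.6)² + (y + 79.5)² = 128.32².
Subtracting the P equation from the Q and R equations removes the quadratic terms:
-142.4 x − 94.4 y = -4510.99
-190.4 x − 276.2 y = -10891.34
Solving the 2×2 system: x ≈ 10.2, y ≈ 32.4 km.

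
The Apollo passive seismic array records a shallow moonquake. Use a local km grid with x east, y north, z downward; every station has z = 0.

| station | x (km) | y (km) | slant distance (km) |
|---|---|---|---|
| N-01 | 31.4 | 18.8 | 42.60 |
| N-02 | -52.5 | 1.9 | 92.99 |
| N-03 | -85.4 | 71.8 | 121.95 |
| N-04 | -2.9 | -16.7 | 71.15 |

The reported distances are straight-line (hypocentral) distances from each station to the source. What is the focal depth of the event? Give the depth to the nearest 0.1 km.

Each station gives a sphere (x−x_i)² + (y−y_i)² + z² = d_i² (stations at z=0).
Subtracting the N-01 sphere from N-02 and N-03: z² cancels, leaving linear equations in x and y:
-167.8 x − 33.8 y = -5411.92
-233.6 x + 106.0 y = -1948.04
Solving: x ≈ 24.901, y ≈ 36.497 km (keep extra digits for the depth step; rounded: 24.9, 36.5).
Then from the N-01 sphere: z² = 42.60² − (x − 31.4)² − (y − 18.8)² with x = 24.901, y = 36.497, so z ≈ 38.201 ≈ 38.2 km.

38.2 km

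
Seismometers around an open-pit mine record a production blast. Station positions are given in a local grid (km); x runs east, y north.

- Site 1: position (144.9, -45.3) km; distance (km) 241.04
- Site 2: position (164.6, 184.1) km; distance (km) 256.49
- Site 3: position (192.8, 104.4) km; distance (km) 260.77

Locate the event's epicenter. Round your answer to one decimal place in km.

Circle about each station: (x − 144.9)² + (y + 45.3)² = 241.04²; (x − 164.6)² + (y − 184.1)² = 256.49²; (x − 192.8)² + (y − 104.4)² = 260.77².
Subtracting the Site 1 equation from the Site 2 and Site 3 equations removes the quadratic terms:
39.4 x + 458.8 y = 30251.03
95.8 x + 299.4 y = 15122.39
Solving the 2×2 system: x ≈ -65.9, y ≈ 71.6 km.
Check against Site 1 (with the unrounded x, y): √((x − 144.9)²+(y + 45.3)²) = 241.04 ≈ 241.04 km. ✓

-65.9 km east, 71.6 km north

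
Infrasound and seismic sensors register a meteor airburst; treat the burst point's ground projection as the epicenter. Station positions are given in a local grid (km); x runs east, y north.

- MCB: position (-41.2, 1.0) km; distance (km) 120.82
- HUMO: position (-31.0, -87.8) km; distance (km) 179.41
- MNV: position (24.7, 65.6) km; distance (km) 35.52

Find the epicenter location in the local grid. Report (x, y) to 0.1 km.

Circle about each station: (x + 41.2)² + (y − 1.0)² = 120.82²; (x + 31.0)² + (y + 87.8)² = 179.41²; (x − 24.7)² + (y − 65.6)² = 35.52².
Subtracting the MCB equation from the HUMO and MNV equations removes the quadratic terms:
20.4 x − 177.6 y = -10619.08
131.8 x + 129.2 y = 16550.81
Solving the 2×2 system: x ≈ 60.2, y ≈ 66.7 km.

x ≈ 60.2 km, y ≈ 66.7 km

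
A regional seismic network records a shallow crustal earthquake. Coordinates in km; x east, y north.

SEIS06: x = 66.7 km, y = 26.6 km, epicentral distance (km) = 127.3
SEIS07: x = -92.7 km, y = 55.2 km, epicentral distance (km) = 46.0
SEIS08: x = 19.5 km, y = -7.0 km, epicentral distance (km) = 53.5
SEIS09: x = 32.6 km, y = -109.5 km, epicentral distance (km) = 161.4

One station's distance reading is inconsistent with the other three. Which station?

Solve using three stations at a time. Using SEIS06, SEIS07, SEIS09 (subtract circle equations pairwise → linear system) gives (x, y) ≈ (-60.5, 22.3).
Distances from that point to each station vs reported:
  SEIS06: calculated 127.3 vs reported 127.3 → residual 0.0 km
  SEIS07: calculated 46.0 vs reported 46.0 → residual 0.0 km
  SEIS08: calculated 85.2 vs reported 53.5 → residual 31.7 km
  SEIS09: calculated 161.4 vs reported 161.4 → residual 0.0 km
SEIS06, SEIS07, SEIS09 are mutually consistent (residuals ≈ 0); SEIS08 is off by 31.7 km.

SEIS08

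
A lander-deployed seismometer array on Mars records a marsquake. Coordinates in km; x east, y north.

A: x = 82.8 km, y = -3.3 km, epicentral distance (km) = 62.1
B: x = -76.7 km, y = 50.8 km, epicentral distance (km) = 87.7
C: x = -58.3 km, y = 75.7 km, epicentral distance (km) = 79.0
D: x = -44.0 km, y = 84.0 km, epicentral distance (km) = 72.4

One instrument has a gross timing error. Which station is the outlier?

Solve using three stations at a time. Using B, C, D (subtract circle equations pairwise → linear system) gives (x, y) ≈ (9.6, 35.4).
Distances from that point to each station vs reported:
  A: calculated 82.8 vs reported 62.1 → residual 20.7 km
  B: calculated 87.6 vs reported 87.7 → residual 0.1 km
  C: calculated 78.9 vs reported 79.0 → residual 0.1 km
  D: calculated 72.3 vs reported 72.4 → residual 0.1 km
B, C, D are mutually consistent (residuals ≈ 0); A is off by 20.7 km.

A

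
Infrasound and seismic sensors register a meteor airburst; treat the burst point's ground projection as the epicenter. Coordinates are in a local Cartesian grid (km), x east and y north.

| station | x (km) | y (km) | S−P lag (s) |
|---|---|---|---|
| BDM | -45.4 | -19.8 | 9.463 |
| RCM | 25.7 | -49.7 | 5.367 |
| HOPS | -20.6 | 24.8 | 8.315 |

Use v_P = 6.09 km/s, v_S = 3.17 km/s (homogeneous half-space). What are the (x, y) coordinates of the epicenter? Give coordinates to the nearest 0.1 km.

Distance from S−P lag: d = Δt · v_P v_S / (v_P − v_S) = Δt · (6.09·3.17)/(6.09−3.17) ≈ 6.6114·Δt.
So d_BDM = 62.56, d_RCM = 35.48, d_HOPS = 54.97 km.
Circle about each station: (x + 45.4)² + (y + 19.8)² = 62.56²; (x − 25.7)² + (y + 49.7)² = 35.48²; (x + 20.6)² + (y − 24.8)² = 54.97².
Subtracting pairs of circle equations eliminates x²+y² and gives linear equations (the radical axes):
142.2 x − 59.8 y = 3332.30
49.6 x + 89.2 y = -521.75
Solving the 2×2 system: x ≈ 17.0, y ≈ -15.3 km.

17.0 km east, -15.3 km north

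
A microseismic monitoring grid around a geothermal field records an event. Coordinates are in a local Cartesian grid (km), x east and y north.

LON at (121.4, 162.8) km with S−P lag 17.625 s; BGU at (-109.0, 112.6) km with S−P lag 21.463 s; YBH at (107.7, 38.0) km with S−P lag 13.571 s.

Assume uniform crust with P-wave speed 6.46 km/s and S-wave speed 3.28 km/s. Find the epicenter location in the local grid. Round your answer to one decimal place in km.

31.7 km east, 87.0 km north

Distance from S−P lag: d = Δt · v_P v_S / (v_P − v_S) = Δt · (6.46·3.28)/(6.46−3.28) ≈ 6.6631·Δt.
So d_LON = 117.44, d_BGU = 143.01, d_YBH = 90.43 km.
Circle about each station: (x − 121.4)² + (y − 162.8)² = 117.44²; (x + 109.0)² + (y − 112.6)² = 143.01²; (x − 107.7)² + (y − 38.0)² = 90.43².
Subtracting pairs of circle equations eliminates x²+y² and gives linear equations (the radical axes):
-460.8 x − 100.4 y = -23341.75
-27.4 x − 249.6 y = -22583.94
Solving the 2×2 system: x ≈ 31.7, y ≈ 87.0 km.
Check against LON (with the unrounded x, y): √((x − 121.4)²+(y − 162.8)²) = 117.44 ≈ 117.44 km. ✓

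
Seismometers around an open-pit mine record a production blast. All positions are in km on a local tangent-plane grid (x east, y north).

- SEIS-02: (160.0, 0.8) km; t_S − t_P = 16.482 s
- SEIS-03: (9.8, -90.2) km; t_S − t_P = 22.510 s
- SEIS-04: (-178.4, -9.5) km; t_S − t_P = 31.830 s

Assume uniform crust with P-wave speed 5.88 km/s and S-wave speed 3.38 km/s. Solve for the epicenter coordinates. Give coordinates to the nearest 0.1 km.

Distance from S−P lag: d = Δt · v_P v_S / (v_P − v_S) = Δt · (5.88·3.38)/(5.88−3.38) ≈ 7.9498·Δt.
So d_SEIS-02 = 131.03, d_SEIS-03 = 178.95, d_SEIS-04 = 253.04 km.
Circle about each station: (x − 160.0)² + (y − 0.8)² = 131.03²; (x − 9.8)² + (y + 90.2)² = 178.95²; (x + 178.4)² + (y + 9.5)² = 253.04².
Subtracting pairs of circle equations eliminates x²+y² and gives linear equations (the radical axes):
-300.4 x − 182.0 y = -32222.80
-676.8 x − 20.6 y = -40544.21
Solving the 2×2 system: x ≈ 57.4, y ≈ 82.3 km.

57.4 km east, 82.3 km north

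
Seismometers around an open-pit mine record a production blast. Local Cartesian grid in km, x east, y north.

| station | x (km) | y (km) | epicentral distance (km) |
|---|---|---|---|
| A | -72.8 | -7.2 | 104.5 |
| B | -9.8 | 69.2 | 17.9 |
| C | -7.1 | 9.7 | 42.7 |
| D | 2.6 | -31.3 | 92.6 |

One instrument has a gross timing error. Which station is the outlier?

Solve using three stations at a time. Using A, B, D (subtract circle equations pairwise → linear system) gives (x, y) ≈ (6.2, 61.2).
Distances from that point to each station vs reported:
  A: calculated 104.5 vs reported 104.5 → residual 0.0 km
  B: calculated 17.9 vs reported 17.9 → residual 0.0 km
  C: calculated 53.2 vs reported 42.7 → residual 10.5 km
  D: calculated 92.6 vs reported 92.6 → residual 0.0 km
A, B, D are mutually consistent (residuals ≈ 0); C is off by 10.5 km.

C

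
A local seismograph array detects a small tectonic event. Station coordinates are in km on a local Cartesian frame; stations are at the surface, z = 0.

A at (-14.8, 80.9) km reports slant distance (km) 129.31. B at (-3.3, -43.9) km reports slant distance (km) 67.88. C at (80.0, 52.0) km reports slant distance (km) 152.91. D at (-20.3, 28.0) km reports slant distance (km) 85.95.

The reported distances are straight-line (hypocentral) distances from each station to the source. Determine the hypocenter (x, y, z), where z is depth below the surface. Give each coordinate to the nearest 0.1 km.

x ≈ -32.6 km, y ≈ -32.2 km, depth ≈ 60.1 km

Each station gives a sphere (x−x_i)² + (y−y_i)² + z² = d_i² (stations at z=0).
Subtracting the A sphere from B and C: z² cancels, leaving linear equations in x and y:
23.0 x − 249.6 y = 7287.63
189.6 x − 57.8 y = -4320.24
Solving: x ≈ -32.603, y ≈ -32.202 km (keep extra digits for the depth step; rounded: -32.6, -32.2).
Then from the A sphere: z² = 129.31² − (x + 14.8)² − (y − 80.9)² with x = -32.603, y = -32.202, so z ≈ 60.100 ≈ 60.1 km.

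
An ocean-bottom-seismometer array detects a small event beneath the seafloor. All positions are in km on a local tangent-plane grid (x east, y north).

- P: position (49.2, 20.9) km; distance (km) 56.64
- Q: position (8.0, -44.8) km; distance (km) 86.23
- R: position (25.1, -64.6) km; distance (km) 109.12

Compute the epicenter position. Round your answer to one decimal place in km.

Circle about each station: (x − 49.2)² + (y − 20.9)² = 56.64²; (x − 8.0)² + (y + 44.8)² = 86.23²; (x − 25.1)² + (y + 64.6)² = 109.12².
Subtracting the P equation from the Q and R equations removes the quadratic terms:
-82.4 x − 131.4 y = -5013.93
-48.2 x − 171.0 y = -6753.36
Solving the 2×2 system: x ≈ -3.9, y ≈ 40.6 km.

(-3.9, 40.6)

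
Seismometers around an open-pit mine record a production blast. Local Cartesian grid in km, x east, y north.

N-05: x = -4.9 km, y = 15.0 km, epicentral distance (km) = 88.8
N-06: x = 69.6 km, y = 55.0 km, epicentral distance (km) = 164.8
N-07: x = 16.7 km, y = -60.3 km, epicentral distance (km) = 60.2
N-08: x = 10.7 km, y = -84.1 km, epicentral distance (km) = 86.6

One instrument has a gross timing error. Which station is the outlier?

Solve using three stations at a time. Using N-05, N-06, N-07 (subtract circle equations pairwise → linear system) gives (x, y) ≈ (-43.3, -65.1).
Distances from that point to each station vs reported:
  N-05: calculated 88.8 vs reported 88.8 → residual 0.0 km
  N-06: calculated 164.8 vs reported 164.8 → residual 0.0 km
  N-07: calculated 60.2 vs reported 60.2 → residual 0.0 km
  N-08: calculated 57.2 vs reported 86.6 → residual 29.4 km
N-05, N-06, N-07 are mutually consistent (residuals ≈ 0); N-08 is off by 29.4 km.

N-08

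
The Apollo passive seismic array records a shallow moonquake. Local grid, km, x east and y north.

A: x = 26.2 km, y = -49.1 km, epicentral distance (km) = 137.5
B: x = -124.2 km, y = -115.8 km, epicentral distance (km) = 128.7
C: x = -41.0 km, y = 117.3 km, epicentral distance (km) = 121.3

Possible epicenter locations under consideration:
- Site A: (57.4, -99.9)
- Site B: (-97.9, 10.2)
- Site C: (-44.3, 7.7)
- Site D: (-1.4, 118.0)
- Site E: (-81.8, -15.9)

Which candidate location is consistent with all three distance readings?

Site B

For each candidate, compare |candidate − station| to the reported distance:
Site A: residuals A 77.9, B 53.6, C 117.1 → max 117.1 km
Site B: residuals A 0.0, B 0.0, C 0.0 → max 0.0 km
Site C: residuals A 47.0, B 18.4, C 11.7 → max 47.0 km
Site D: residuals A 31.9, B 135.4, C 81.7 → max 135.4 km
Site E: residuals A 24.5, B 20.2, C 18.0 → max 24.5 km
Only Site B has all residuals ≈ 0.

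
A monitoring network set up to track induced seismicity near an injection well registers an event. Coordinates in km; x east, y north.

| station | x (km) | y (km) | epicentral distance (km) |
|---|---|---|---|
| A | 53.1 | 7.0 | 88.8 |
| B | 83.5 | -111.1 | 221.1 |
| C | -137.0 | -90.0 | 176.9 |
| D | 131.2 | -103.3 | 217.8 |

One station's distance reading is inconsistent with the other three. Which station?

Solve using three stations at a time. Using A, C, D (subtract circle equations pairwise → linear system) gives (x, y) ≈ (-25.8, 47.6).
Distances from that point to each station vs reported:
  A: calculated 88.8 vs reported 88.8 → residual 0.0 km
  B: calculated 192.7 vs reported 221.1 → residual 28.4 km
  C: calculated 176.9 vs reported 176.9 → residual 0.0 km
  D: calculated 217.8 vs reported 217.8 → residual 0.0 km
A, C, D are mutually consistent (residuals ≈ 0); B is off by 28.4 km.

B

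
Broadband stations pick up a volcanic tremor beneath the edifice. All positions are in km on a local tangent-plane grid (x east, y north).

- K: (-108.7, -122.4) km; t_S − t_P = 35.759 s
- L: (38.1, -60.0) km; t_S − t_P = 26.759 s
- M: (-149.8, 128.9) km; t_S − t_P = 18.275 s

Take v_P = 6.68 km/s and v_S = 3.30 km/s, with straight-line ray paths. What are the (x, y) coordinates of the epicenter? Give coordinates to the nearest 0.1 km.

Distance from S−P lag: d = Δt · v_P v_S / (v_P − v_S) = Δt · (6.68·3.30)/(6.68−3.30) ≈ 6.5219·Δt.
So d_K = 233.22, d_L = 174.52, d_M = 119.19 km.
Circle about each station: (x + 108.7)² + (y + 122.4)² = 233.22²; (x − 38.1)² + (y + 60.0)² = 174.52²; (x + 149.8)² + (y − 128.9)² = 119.19².
Subtracting pairs of circle equations eliminates x²+y² and gives linear equations (the radical axes):
293.6 x + 124.8 y = 2188.50
-82.2 x + 502.6 y = 52443.11
Solving the 2×2 system: x ≈ -34.5, y ≈ 98.7 km.

(-34.5, 98.7)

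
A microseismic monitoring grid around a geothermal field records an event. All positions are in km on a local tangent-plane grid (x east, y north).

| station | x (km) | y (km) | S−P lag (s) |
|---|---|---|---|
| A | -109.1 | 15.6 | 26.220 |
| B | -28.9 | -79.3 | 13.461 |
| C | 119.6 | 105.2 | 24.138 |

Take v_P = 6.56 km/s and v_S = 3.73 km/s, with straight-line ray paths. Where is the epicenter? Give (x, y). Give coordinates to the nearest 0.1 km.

Distance from S−P lag: d = Δt · v_P v_S / (v_P − v_S) = Δt · (6.56·3.73)/(6.56−3.73) ≈ 8.6462·Δt.
So d_A = 226.70, d_B = 116.39, d_C = 208.70 km.
Circle about each station: (x + 109.1)² + (y − 15.6)² = 226.70²; (x + 28.9)² + (y + 79.3)² = 116.39²; (x − 119.6)² + (y − 105.2)² = 208.70².
Subtracting pairs of circle equations eliminates x²+y² and gives linear equations (the radical axes):
160.4 x − 189.8 y = 32823.79
457.4 x + 179.2 y = 21062.23
Solving the 2×2 system: x ≈ 85.5, y ≈ -100.7 km.

85.5 km east, -100.7 km north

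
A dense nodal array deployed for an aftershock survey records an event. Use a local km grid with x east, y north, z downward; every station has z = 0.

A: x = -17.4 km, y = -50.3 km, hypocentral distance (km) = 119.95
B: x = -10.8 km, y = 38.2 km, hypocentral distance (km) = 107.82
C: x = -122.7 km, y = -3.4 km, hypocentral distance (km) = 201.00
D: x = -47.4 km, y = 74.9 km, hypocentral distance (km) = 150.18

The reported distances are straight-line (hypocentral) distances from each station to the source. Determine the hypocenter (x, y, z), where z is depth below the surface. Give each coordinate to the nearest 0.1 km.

Each station gives a sphere (x−x_i)² + (y−y_i)² + z² = d_i² (stations at z=0).
Subtracting the A sphere from B and C: z² cancels, leaving linear equations in x and y:
13.2 x + 177.0 y = 1505.88
-210.6 x + 93.8 y = -13779.00
Solving: x ≈ 66.991, y ≈ 3.512 km (keep extra digits for the depth step; rounded: 67.0, 3.5).
Then from the A sphere: z² = 119.95² − (x + 17.4)² − (y + 50.3)² with x = 66.991, y = 3.512, so z ≈ 66.109 ≈ 66.1 km.

(67.0, 3.5, 66.1)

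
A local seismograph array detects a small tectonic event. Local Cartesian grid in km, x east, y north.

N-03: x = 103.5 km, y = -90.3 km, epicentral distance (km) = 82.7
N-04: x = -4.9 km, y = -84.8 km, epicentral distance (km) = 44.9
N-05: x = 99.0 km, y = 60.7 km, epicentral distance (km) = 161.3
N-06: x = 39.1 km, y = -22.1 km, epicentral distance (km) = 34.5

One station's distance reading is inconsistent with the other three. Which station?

Solve using three stations at a time. Using N-03, N-04, N-06 (subtract circle equations pairwise → linear system) gives (x, y) ≈ (28.7, -55.0).
Distances from that point to each station vs reported:
  N-03: calculated 82.7 vs reported 82.7 → residual 0.0 km
  N-04: calculated 44.9 vs reported 44.9 → residual 0.0 km
  N-05: calculated 135.4 vs reported 161.3 → residual 25.9 km
  N-06: calculated 34.5 vs reported 34.5 → residual 0.0 km
N-03, N-04, N-06 are mutually consistent (residuals ≈ 0); N-05 is off by 25.9 km.

N-05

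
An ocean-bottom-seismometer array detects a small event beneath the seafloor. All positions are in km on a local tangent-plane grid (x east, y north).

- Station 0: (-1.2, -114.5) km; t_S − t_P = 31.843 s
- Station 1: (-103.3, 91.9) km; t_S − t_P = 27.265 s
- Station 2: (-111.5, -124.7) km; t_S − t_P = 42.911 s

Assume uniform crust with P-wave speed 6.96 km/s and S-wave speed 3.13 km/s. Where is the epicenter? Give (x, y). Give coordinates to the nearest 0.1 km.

Distance from S−P lag: d = Δt · v_P v_S / (v_P − v_S) = Δt · (6.96·3.13)/(6.96−3.13) ≈ 5.6879·Δt.
So d_Station 0 = 181.12, d_Station 1 = 155.08, d_Station 2 = 244.08 km.
Circle about each station: (x + 1.2)² + (y + 114.5)² = 181.12²; (x + 103.3)² + (y − 91.9)² = 155.08²; (x + 111.5)² + (y + 124.7)² = 244.08².
Subtracting pairs of circle equations eliminates x²+y² and gives linear equations (the radical axes):
-204.2 x + 412.8 y = 14759.46
-220.6 x − 20.4 y = -11899.94
Solving the 2×2 system: x ≈ 48.4, y ≈ 59.7 km.
Check against Station 0 (with the unrounded x, y): √((x + 1.2)²+(y + 114.5)²) = 181.14 ≈ 181.12 km. ✓

x ≈ 48.4 km, y ≈ 59.7 km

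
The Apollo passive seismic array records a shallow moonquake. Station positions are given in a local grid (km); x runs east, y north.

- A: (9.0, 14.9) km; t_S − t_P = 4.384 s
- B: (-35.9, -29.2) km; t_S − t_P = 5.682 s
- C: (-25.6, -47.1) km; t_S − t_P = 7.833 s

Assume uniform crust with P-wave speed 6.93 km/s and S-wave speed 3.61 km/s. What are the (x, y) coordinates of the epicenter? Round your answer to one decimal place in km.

Distance from S−P lag: d = Δt · v_P v_S / (v_P − v_S) = Δt · (6.93·3.61)/(6.93−3.61) ≈ 7.5353·Δt.
So d_A = 33.03, d_B = 42.82, d_C = 59.02 km.
Circle about each station: (x − 9.0)² + (y − 14.9)² = 33.03²; (x + 35.9)² + (y + 29.2)² = 42.82²; (x + 25.6)² + (y + 47.1)² = 59.02².
Subtracting the A equation from the B and C equations removes the quadratic terms:
-89.8 x − 88.2 y = 1095.87
-69.2 x − 124.0 y = 178.38
Solving the 2×2 system: x ≈ -23.9, y ≈ 11.9 km.

x ≈ -23.9 km, y ≈ 11.9 km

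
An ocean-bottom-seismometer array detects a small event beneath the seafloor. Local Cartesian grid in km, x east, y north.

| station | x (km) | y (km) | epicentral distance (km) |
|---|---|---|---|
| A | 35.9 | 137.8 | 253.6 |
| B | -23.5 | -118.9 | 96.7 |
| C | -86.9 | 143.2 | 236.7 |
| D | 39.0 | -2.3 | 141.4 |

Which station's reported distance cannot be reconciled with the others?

Solve using three stations at a time. Using A, C, D (subtract circle equations pairwise → linear system) gives (x, y) ≈ (-69.5, -92.8).
Distances from that point to each station vs reported:
  A: calculated 253.5 vs reported 253.6 → residual 0.1 km
  B: calculated 52.9 vs reported 96.7 → residual 43.8 km
  C: calculated 236.6 vs reported 236.7 → residual 0.1 km
  D: calculated 141.3 vs reported 141.4 → residual 0.1 km
A, C, D are mutually consistent (residuals ≈ 0); B is off by 43.8 km.

B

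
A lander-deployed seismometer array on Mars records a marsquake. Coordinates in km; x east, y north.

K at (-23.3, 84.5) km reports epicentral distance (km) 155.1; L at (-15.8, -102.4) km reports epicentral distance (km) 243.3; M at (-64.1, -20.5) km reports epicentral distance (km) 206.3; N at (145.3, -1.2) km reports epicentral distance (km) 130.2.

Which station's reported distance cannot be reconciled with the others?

Solve using three stations at a time. Using L, M, N (subtract circle equations pairwise → linear system) gives (x, y) ≈ (90.0, 116.7).
Distances from that point to each station vs reported:
  K: calculated 117.8 vs reported 155.1 → residual 37.3 km
  L: calculated 243.3 vs reported 243.3 → residual 0.0 km
  M: calculated 206.3 vs reported 206.3 → residual 0.0 km
  N: calculated 130.3 vs reported 130.2 → residual 0.1 km
L, M, N are mutually consistent (residuals ≈ 0); K is off by 37.3 km.

K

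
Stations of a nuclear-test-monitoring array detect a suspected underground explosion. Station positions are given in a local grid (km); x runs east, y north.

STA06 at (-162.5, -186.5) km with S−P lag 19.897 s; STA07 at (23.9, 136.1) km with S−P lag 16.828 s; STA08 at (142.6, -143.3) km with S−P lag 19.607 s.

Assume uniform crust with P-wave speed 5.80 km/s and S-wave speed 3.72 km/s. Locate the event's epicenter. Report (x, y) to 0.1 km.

x ≈ -26.9 km, y ≈ -30.9 km

Distance from S−P lag: d = Δt · v_P v_S / (v_P − v_S) = Δt · (5.80·3.72)/(5.80−3.72) ≈ 10.3731·Δt.
So d_STA06 = 206.39, d_STA07 = 174.56, d_STA08 = 203.38 km.
Circle about each station: (x + 162.5)² + (y + 186.5)² = 206.39²; (x − 23.9)² + (y − 136.1)² = 174.56²; (x − 142.6)² + (y + 143.3)² = 203.38².
Subtracting pairs of circle equations eliminates x²+y² and gives linear equations (the radical axes):
372.8 x + 645.2 y = -29968.44
610.2 x + 86.4 y = -19085.44
Solving the 2×2 system: x ≈ -26.9, y ≈ -30.9 km.
Check against STA06 (with the unrounded x, y): √((x + 162.5)²+(y + 186.5)²) = 206.39 ≈ 206.39 km. ✓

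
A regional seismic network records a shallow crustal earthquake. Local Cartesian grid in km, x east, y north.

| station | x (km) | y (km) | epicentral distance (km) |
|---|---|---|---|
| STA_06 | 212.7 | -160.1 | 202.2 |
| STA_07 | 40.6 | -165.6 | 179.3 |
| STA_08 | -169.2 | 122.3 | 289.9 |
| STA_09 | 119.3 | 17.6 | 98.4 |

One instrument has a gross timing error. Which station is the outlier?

STA_09

Solve using three stations at a time. Using STA_06, STA_07, STA_08 (subtract circle equations pairwise → linear system) gives (x, y) ≈ (95.9, 5.0).
Distances from that point to each station vs reported:
  STA_06: calculated 202.2 vs reported 202.2 → residual 0.0 km
  STA_07: calculated 179.3 vs reported 179.3 → residual 0.0 km
  STA_08: calculated 289.9 vs reported 289.9 → residual 0.0 km
  STA_09: calculated 26.6 vs reported 98.4 → residual 71.8 km
STA_06, STA_07, STA_08 are mutually consistent (residuals ≈ 0); STA_09 is off by 71.8 km.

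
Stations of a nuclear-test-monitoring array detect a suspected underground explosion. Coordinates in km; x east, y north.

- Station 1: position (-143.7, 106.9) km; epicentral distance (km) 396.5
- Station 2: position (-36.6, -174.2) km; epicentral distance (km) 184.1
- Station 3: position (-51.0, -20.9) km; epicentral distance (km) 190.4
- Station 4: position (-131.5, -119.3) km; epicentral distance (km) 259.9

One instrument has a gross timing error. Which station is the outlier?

Station 1

Solve using three stations at a time. Using Station 2, Station 3, Station 4 (subtract circle equations pairwise → linear system) gives (x, y) ≈ (126.5, -89.2).
Distances from that point to each station vs reported:
  Station 1: calculated 333.9 vs reported 396.5 → residual 62.6 km
  Station 2: calculated 183.9 vs reported 184.1 → residual 0.2 km
  Station 3: calculated 190.2 vs reported 190.4 → residual 0.2 km
  Station 4: calculated 259.8 vs reported 259.9 → residual 0.1 km
Station 2, Station 3, Station 4 are mutually consistent (residuals ≈ 0); Station 1 is off by 62.6 km.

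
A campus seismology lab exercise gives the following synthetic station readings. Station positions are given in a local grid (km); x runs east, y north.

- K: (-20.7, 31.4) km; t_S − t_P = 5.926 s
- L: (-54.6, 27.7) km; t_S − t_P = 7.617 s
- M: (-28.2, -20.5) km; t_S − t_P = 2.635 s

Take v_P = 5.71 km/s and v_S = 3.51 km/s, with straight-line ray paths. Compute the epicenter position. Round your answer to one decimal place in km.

Distance from S−P lag: d = Δt · v_P v_S / (v_P − v_S) = Δt · (5.71·3.51)/(5.71−3.51) ≈ 9.1100·Δt.
So d_K = 53.99, d_L = 69.39, d_M = 24.00 km.
Circle about each station: (x + 20.7)² + (y − 31.4)² = 53.99²; (x + 54.6)² + (y − 27.7)² = 69.39²; (x + 28.2)² + (y + 20.5)² = 24.00².
Subtracting the K equation from the L and M equations removes the quadratic terms:
-67.8 x − 7.4 y = 433.95
-15.0 x − 103.8 y = 2139.96
Solving the 2×2 system: x ≈ -4.2, y ≈ -20.0 km.

x ≈ -4.2 km, y ≈ -20.0 km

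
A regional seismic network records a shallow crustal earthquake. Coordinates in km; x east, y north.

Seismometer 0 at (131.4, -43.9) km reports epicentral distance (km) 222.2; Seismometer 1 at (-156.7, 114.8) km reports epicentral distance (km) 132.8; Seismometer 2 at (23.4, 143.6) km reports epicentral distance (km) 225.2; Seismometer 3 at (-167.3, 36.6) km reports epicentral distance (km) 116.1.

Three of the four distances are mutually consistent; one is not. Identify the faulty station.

Seismometer 1

Solve using three stations at a time. Using Seismometer 0, Seismometer 2, Seismometer 3 (subtract circle equations pairwise → linear system) gives (x, y) ≈ (-90.7, -50.5).
Distances from that point to each station vs reported:
  Seismometer 0: calculated 222.2 vs reported 222.2 → residual 0.0 km
  Seismometer 1: calculated 178.0 vs reported 132.8 → residual 45.2 km
  Seismometer 2: calculated 225.2 vs reported 225.2 → residual 0.0 km
  Seismometer 3: calculated 116.0 vs reported 116.1 → residual 0.1 km
Seismometer 0, Seismometer 2, Seismometer 3 are mutually consistent (residuals ≈ 0); Seismometer 1 is off by 45.2 km.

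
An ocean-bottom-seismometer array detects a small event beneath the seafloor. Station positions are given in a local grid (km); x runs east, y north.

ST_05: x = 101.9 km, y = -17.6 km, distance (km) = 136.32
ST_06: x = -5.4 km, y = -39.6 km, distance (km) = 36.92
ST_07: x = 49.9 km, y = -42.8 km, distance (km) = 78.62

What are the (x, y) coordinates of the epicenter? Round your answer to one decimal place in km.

Circle about each station: (x − 101.9)² + (y + 17.6)² = 136.32²; (x + 5.4)² + (y + 39.6)² = 36.92²; (x − 49.9)² + (y + 42.8)² = 78.62².
Subtracting pairs of circle equations eliminates x²+y² and gives linear equations (the radical axes):
-214.6 x − 44.0 y = 8124.01
-104.0 x − 50.4 y = 6030.52
Solving the 2×2 system: x ≈ -23.1, y ≈ -72.0 km.

(-23.1, -72.0)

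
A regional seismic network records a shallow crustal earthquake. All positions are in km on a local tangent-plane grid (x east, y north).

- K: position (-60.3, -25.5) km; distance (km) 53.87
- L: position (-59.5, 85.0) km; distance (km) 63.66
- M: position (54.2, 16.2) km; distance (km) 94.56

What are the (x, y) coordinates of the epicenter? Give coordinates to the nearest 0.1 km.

(-40.0, 24.4)

Circle about each station: (x + 60.3)² + (y + 25.5)² = 53.87²; (x + 59.5)² + (y − 85.0)² = 63.66²; (x − 54.2)² + (y − 16.2)² = 94.56².
Subtracting pairs of circle equations eliminates x²+y² and gives linear equations (the radical axes):
1.6 x + 221.0 y = 5328.29
229.0 x + 83.4 y = -7125.88
Solving the 2×2 system: x ≈ -40.0, y ≈ 24.4 km.
Check against K (with the unrounded x, y): √((x + 60.3)²+(y + 25.5)²) = 53.87 ≈ 53.87 km. ✓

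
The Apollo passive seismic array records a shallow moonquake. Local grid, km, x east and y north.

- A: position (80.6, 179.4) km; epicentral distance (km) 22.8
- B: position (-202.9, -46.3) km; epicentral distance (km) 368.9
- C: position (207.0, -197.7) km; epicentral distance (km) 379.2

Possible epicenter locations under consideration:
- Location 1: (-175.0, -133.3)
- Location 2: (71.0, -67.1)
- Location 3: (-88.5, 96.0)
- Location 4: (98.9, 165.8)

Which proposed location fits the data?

For each candidate, compare |candidate − station| to the reported distance:
Location 1: residuals A 381.1, B 277.5, C 8.2 → max 381.1 km
Location 2: residuals A 223.9, B 94.2, C 190.6 → max 223.9 km
Location 3: residuals A 165.7, B 186.3, C 37.4 → max 186.3 km
Location 4: residuals A 0.0, B 0.0, C 0.0 → max 0.0 km
Only Location 4 has all residuals ≈ 0.

Location 4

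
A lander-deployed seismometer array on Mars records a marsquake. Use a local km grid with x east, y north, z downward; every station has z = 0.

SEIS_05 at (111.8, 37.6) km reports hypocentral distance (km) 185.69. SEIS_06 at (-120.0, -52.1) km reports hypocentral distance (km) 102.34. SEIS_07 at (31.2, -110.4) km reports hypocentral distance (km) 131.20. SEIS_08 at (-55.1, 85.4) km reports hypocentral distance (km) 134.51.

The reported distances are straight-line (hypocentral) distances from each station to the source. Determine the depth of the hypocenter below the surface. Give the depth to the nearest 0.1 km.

Each station gives a sphere (x−x_i)² + (y−y_i)² + z² = d_i² (stations at z=0).
Subtracting the SEIS_05 sphere from SEIS_06 and SEIS_07: z² cancels, leaving linear equations in x and y:
-463.6 x − 179.4 y = 27208.71
-161.2 x − 296.0 y = 16515.94
Solving: x ≈ -47.004, y ≈ -30.199 km (keep extra digits for the depth step; rounded: -47.0, -30.2).
Then from the SEIS_05 sphere: z² = 185.69² − (x − 111.8)² − (y − 37.6)² with x = -47.004, y = -30.199, so z ≈ 68.303 ≈ 68.3 km.
Check against SEIS_08 (with the unrounded solution): distance 134.51 ≈ 134.51 km. ✓

depth ≈ 68.3 km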